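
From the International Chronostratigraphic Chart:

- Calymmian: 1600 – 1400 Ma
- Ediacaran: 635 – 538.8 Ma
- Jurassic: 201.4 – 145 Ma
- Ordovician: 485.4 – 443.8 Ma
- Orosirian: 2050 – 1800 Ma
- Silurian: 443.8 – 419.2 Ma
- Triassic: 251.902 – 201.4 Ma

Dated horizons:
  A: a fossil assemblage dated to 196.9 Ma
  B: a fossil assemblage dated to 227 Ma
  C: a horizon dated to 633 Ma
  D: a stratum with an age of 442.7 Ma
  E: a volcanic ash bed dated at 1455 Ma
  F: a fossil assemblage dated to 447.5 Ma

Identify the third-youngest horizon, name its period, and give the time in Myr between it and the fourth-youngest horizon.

Sorted youngest-first by Ma: A (196.9), B (227), D (442.7), F (447.5), C (633), E (1455).
The third youngest is D at 442.7 Ma, which lies in 443.8–419.2 Ma: the Silurian.
The fourth youngest is F at 447.5 Ma; separation = |442.7 − 447.5| = 4.8 Myr.

D, in the Silurian; 4.8 million years to F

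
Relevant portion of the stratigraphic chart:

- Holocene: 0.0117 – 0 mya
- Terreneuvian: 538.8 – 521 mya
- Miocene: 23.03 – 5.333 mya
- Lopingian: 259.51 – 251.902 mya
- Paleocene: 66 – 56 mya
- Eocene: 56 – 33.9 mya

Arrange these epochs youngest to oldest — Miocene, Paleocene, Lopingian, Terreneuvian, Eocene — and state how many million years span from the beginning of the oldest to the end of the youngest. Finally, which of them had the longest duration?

Start ages (Ma): Terreneuvian 538.8, Lopingian 259.51, Paleocene 66, Eocene 56, Miocene 23.03.
Ordered youngest to oldest: Miocene, Eocene, Paleocene, Lopingian, Terreneuvian.
Span = 538.8 − 5.333 = 533.467 Myr.
Durations: Terreneuvian 17.8, Paleocene 10, Eocene 22.1, Lopingian 7.608, Miocene 17.697 → longest is Eocene (22.1 Myr).

Miocene → Eocene → Paleocene → Lopingian → Terreneuvian; total span 533.467 Myr; longest is Eocene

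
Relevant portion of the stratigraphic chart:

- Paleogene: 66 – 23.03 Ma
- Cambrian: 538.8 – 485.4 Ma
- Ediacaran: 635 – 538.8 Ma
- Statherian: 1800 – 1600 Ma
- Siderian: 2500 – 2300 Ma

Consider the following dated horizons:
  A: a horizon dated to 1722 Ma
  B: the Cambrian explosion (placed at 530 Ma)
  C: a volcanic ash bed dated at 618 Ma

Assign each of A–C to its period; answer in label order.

Match each age against the start–end ranges in the excerpt: A = 1722 Ma → Statherian (1800–1600); B = 530 Ma → Cambrian (538.8–485.4); C = 618 Ma → Ediacaran (635–538.8).

A — Statherian; B — Cambrian; C — Ediacaran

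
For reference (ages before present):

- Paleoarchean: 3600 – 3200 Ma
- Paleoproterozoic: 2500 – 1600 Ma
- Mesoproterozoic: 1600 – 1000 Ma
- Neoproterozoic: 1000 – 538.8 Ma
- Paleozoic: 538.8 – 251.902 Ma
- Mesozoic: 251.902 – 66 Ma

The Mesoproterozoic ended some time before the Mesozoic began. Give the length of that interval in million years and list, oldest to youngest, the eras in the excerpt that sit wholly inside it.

The Mesoproterozoic closes at 1000 Ma and the Mesozoic opens at 251.902 Ma, so the interval is 1000 − 251.902 = 748.098 Myr.
An era fits inside if it starts at or after 1000 Ma and ends at or before 251.902 Ma; oldest first that gives Neoproterozoic, Paleozoic.

748.098 million years; Neoproterozoic, Paleozoic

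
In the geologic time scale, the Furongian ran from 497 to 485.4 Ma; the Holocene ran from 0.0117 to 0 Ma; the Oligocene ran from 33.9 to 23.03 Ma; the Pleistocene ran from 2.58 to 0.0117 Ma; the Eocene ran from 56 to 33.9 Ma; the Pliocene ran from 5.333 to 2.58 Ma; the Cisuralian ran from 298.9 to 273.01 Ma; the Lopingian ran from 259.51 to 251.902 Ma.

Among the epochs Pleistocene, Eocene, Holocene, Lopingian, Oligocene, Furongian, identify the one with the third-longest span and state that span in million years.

Start − end for each: Pleistocene 2.58 − 0.0117 = 2.5683; Eocene 56 − 33.9 = 22.1; Holocene 0.0117 − 0 = 0.0117; Lopingian 259.51 − 251.902 = 7.608; Oligocene 33.9 − 23.03 = 10.87; Furongian 497 − 485.4 = 11.6.
Ranking these from longest: Eocene > Furongian > Oligocene > Lopingian > Pleistocene > Holocene.
Position 3 in that ranking is Oligocene, which lasted 10.87 Myr.

Oligocene, 10.87 million years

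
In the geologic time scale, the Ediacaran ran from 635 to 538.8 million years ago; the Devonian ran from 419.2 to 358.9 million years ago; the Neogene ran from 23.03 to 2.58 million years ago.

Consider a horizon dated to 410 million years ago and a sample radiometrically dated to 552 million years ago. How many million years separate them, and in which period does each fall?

142 million years apart; the first in the Devonian, the second in the Ediacaran

Elapsed time: 552 − 410 = 142 Myr.
410 Ma lies within 419.2–358.9 Ma: Devonian.
552 Ma lies within 635–538.8 Ma: Ediacaran.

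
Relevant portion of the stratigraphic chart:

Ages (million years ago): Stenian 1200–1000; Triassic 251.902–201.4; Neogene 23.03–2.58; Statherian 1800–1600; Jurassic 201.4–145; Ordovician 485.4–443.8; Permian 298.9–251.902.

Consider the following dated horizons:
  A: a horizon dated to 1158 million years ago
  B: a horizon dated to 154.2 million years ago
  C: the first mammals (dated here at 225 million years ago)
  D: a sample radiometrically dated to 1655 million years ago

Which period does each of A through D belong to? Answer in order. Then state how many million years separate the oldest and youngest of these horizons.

A — Stenian; B — Jurassic; C — Triassic; D — Statherian; span 1500.8 million years

Match each age against the start–end ranges in the excerpt: A = 1158 Ma → Stenian (1200–1000); B = 154.2 Ma → Jurassic (201.4–145); C = 225 Ma → Triassic (251.902–201.4); D = 1655 Ma → Statherian (1800–1600).
The largest age is 1655 Ma and the smallest is 154.2 Ma; their difference is 1500.8 Myr.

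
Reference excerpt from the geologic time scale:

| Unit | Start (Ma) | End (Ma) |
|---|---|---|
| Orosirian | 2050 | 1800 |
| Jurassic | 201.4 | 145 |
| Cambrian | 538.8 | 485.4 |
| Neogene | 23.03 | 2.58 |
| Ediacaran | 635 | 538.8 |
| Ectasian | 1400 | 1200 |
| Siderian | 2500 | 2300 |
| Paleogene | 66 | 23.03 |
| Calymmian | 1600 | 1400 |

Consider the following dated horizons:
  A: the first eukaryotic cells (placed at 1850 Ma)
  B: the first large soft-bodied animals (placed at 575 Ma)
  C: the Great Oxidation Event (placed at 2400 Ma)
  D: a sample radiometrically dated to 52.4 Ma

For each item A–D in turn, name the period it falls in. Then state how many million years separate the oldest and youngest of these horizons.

Match each age against the start–end ranges in the excerpt: A = 1850 Ma → Orosirian (2050–1800); B = 575 Ma → Ediacaran (635–538.8); C = 2400 Ma → Siderian (2500–2300); D = 52.4 Ma → Paleogene (66–23.03).
The largest age is 2400 Ma and the smallest is 52.4 Ma; their difference is 2347.6 Myr.

A — Orosirian; B — Ediacaran; C — Siderian; D — Paleogene; span 2347.6 million years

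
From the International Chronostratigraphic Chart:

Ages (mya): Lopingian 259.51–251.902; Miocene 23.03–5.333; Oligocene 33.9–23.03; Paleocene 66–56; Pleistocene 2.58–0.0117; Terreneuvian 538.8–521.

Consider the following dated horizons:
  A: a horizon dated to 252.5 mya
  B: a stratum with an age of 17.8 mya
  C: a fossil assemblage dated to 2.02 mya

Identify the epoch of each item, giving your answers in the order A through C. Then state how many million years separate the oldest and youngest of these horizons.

A — Lopingian; B — Miocene; C — Pleistocene; span 250.48 million years

Match each age against the start–end ranges in the excerpt: A = 252.5 Ma → Lopingian (259.51–251.902); B = 17.8 Ma → Miocene (23.03–5.333); C = 2.02 Ma → Pleistocene (2.58–0.0117).
The largest age is 252.5 Ma and the smallest is 2.02 Ma; their difference is 250.48 Myr.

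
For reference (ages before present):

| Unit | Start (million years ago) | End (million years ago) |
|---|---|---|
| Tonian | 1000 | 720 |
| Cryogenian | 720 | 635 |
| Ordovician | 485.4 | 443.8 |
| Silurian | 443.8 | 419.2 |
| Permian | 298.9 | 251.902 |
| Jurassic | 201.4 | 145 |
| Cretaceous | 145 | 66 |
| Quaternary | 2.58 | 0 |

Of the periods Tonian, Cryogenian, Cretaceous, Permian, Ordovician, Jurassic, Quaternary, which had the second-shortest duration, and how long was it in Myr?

Durations: Tonian 280; Cryogenian 85; Cretaceous 79; Permian 46.998; Ordovician 41.6; Jurassic 56.4; Quaternary 2.58 Myr.
Sorted shortest-first: Quaternary (2.58), Ordovician (41.6), Permian (46.998), Jurassic (56.4), Cretaceous (79), Cryogenian (85), Tonian (280).
The second shortest is Ordovician at 41.6 Myr.

Ordovician, 41.6 million years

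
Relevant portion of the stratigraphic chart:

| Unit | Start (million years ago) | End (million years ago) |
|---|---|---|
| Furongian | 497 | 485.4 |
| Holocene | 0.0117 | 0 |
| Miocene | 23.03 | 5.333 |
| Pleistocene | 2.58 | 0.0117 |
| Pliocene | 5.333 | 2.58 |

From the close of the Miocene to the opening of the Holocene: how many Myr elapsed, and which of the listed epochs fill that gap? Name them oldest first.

The Miocene closes at 5.333 Ma and the Holocene opens at 0.0117 Ma, so the interval is 5.333 − 0.0117 = 5.3213 Myr.
An epoch fits inside if it starts at or after 5.333 Ma and ends at or before 0.0117 Ma; oldest first that gives Pliocene, Pleistocene.

5.3213 million years; Pliocene, Pleistocene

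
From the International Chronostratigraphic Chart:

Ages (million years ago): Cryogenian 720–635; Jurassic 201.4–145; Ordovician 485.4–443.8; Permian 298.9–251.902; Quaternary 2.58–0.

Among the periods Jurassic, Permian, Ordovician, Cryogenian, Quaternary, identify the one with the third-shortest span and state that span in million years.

Durations: Jurassic 56.4; Permian 46.998; Ordovician 41.6; Cryogenian 85; Quaternary 2.58 Myr.
Sorted shortest-first: Quaternary (2.58), Ordovician (41.6), Permian (46.998), Jurassic (56.4), Cryogenian (85).
The third shortest is Permian at 46.998 Myr.

Permian, 46.998 million years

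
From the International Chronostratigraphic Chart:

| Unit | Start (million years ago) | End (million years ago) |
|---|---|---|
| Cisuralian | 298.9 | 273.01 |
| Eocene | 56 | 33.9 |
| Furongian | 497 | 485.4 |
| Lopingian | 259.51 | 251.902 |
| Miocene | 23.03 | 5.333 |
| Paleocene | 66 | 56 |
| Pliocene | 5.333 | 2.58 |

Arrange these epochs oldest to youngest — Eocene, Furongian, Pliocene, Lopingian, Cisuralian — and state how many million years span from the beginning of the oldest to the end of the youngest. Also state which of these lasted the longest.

Start ages (Ma): Furongian 497, Cisuralian 298.9, Lopingian 259.51, Eocene 56, Pliocene 5.333.
Ordered oldest to youngest: Furongian, Cisuralian, Lopingian, Eocene, Pliocene.
Span = 497 − 2.58 = 494.42 Myr.
Durations: Pliocene 2.753, Furongian 11.6, Eocene 22.1, Cisuralian 25.89, Lopingian 7.608 → longest is Cisuralian (25.89 Myr).

Furongian → Cisuralian → Lopingian → Eocene → Pliocene; total span 494.42 Myr; longest is Cisuralian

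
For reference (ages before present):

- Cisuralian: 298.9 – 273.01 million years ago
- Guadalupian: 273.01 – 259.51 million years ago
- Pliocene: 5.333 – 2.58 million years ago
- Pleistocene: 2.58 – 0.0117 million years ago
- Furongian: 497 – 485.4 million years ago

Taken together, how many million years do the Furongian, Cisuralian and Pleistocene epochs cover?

Duration is start − end for each: (497 − 485.4) + (298.9 − 273.01) + (2.58 − 0.0117).
That is 11.6 + 25.89 + 2.5683, which totals 40.0583 million years.

40.0583 million years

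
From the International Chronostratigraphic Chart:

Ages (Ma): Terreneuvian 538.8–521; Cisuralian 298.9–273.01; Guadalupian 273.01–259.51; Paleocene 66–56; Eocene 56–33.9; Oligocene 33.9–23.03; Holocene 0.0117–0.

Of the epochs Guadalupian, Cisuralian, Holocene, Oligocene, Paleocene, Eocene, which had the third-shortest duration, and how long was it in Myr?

Start − end for each: Guadalupian 273.01 − 259.51 = 13.5; Cisuralian 298.9 − 273.01 = 25.89; Holocene 0.0117 − 0 = 0.0117; Oligocene 33.9 − 23.03 = 10.87; Paleocene 66 − 56 = 10; Eocene 56 − 33.9 = 22.1.
Ranking these from shortest: Holocene < Paleocene < Oligocene < Guadalupian < Eocene < Cisuralian.
Position 3 in that ranking is Oligocene, which lasted 10.87 Myr.

Oligocene, 10.87 million years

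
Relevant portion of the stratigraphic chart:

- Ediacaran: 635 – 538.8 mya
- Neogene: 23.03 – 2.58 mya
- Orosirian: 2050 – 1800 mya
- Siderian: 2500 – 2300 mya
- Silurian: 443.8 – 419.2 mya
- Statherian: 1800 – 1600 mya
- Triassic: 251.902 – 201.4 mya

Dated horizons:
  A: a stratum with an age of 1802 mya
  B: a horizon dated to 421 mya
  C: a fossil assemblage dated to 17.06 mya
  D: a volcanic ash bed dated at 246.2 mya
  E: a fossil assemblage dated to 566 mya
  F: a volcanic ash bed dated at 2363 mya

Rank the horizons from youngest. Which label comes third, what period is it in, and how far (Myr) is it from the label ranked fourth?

Sorted youngest-first by Ma: C (17.06), D (246.2), B (421), E (566), A (1802), F (2363).
The third youngest is B at 421 Ma, which lies in 443.8–419.2 Ma: the Silurian.
The fourth youngest is E at 566 Ma; separation = |421 − 566| = 145 Myr.

B, in the Silurian; 145 million years to E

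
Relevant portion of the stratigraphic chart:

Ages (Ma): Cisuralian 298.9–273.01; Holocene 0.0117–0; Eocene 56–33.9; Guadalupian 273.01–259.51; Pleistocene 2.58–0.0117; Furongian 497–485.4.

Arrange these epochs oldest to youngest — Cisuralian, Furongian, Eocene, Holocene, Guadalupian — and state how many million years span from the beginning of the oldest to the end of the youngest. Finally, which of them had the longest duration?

Furongian → Cisuralian → Guadalupian → Eocene → Holocene; total span 497 Myr; longest is Cisuralian

Start ages (Ma): Furongian 497, Cisuralian 298.9, Guadalupian 273.01, Eocene 56, Holocene 0.0117.
Ordered oldest to youngest: Furongian, Cisuralian, Guadalupian, Eocene, Holocene.
Span = 497 − 0 = 497 Myr.
Durations: Cisuralian 25.89, Furongian 11.6, Holocene 0.0117, Eocene 22.1, Guadalupian 13.5 → longest is Cisuralian (25.89 Myr).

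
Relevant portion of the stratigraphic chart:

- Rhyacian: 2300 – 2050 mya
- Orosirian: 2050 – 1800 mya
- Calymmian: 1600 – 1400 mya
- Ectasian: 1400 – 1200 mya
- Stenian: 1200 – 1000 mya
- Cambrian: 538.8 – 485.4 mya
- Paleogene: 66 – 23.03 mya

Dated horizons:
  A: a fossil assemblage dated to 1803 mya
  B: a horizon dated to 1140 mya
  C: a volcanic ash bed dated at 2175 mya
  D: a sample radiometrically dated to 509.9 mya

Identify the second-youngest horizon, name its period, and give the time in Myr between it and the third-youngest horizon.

Sorted youngest-first by Ma: D (509.9), B (1140), A (1803), C (2175).
The second youngest is B at 1140 Ma, which lies in 1200–1000 Ma: the Stenian.
The third youngest is A at 1803 Ma; separation = |1140 − 1803| = 663 Myr.

B, in the Stenian; 663 million years to A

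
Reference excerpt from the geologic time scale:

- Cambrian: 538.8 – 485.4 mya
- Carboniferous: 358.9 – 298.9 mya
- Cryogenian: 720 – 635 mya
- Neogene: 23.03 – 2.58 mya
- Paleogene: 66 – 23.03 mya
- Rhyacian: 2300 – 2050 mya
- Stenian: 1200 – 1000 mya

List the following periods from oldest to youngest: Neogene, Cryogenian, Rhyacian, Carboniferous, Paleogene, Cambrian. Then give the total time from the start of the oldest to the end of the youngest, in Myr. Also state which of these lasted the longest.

Rhyacian, Cryogenian, Cambrian, Carboniferous, Paleogene, Neogene; total span 2297.42 Myr; longest is Rhyacian

Start ages (Ma): Rhyacian 2300, Cryogenian 720, Cambrian 538.8, Carboniferous 358.9, Paleogene 66, Neogene 23.03.
Ordered oldest to youngest: Rhyacian, Cryogenian, Cambrian, Carboniferous, Paleogene, Neogene.
Span = 2300 − 2.58 = 2297.42 Myr.
Durations: Rhyacian 250, Cryogenian 85, Paleogene 42.97, Cambrian 53.4, Carboniferous 60, Neogene 20.45 → longest is Rhyacian (250 Myr).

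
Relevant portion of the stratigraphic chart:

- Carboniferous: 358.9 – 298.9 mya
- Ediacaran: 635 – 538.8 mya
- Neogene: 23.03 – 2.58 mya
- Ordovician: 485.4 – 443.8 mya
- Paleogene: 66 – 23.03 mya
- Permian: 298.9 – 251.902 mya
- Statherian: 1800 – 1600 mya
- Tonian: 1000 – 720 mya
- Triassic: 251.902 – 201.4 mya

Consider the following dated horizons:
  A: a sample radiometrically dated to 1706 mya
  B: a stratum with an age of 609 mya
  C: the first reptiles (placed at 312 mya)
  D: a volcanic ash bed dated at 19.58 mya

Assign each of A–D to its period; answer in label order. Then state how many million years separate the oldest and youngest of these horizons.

A — Statherian; B — Ediacaran; C — Carboniferous; D — Neogene; span 1686.42 million years

Match each age against the start–end ranges in the excerpt: A = 1706 Ma → Statherian (1800–1600); B = 609 Ma → Ediacaran (635–538.8); C = 312 Ma → Carboniferous (358.9–298.9); D = 19.58 Ma → Neogene (23.03–2.58).
The largest age is 1706 Ma and the smallest is 19.58 Ma; their difference is 1686.42 Myr.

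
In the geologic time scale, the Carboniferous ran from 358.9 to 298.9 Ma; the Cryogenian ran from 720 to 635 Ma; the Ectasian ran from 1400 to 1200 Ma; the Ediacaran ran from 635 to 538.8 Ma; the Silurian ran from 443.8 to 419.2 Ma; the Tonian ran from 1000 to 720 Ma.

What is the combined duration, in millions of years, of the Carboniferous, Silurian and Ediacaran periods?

180.8 million years

Each duration: Carboniferous = 60; Silurian = 24.6; Ediacaran = 96.2.
Sum: 60 + 24.6 + 96.2 = 180.8 Myr.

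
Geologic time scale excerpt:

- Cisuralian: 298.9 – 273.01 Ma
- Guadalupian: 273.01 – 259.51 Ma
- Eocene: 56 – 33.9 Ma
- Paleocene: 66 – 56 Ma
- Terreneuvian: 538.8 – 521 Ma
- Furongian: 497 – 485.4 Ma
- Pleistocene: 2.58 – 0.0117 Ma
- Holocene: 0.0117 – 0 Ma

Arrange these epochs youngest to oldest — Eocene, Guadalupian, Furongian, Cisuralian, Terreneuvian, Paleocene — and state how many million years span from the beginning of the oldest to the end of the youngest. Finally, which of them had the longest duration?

Start ages (Ma): Terreneuvian 538.8, Furongian 497, Cisuralian 298.9, Guadalupian 273.01, Paleocene 66, Eocene 56.
Ordered youngest to oldest: Eocene, Paleocene, Guadalupian, Cisuralian, Furongian, Terreneuvian.
Span = 538.8 − 33.9 = 504.9 Myr.
Durations: Terreneuvian 17.8, Cisuralian 25.89, Paleocene 10, Furongian 11.6, Eocene 22.1, Guadalupian 13.5 → longest is Cisuralian (25.89 Myr).

Eocene, Paleocene, Guadalupian, Cisuralian, Furongian, Terreneuvian; total span 504.9 Myr; longest is Cisuralian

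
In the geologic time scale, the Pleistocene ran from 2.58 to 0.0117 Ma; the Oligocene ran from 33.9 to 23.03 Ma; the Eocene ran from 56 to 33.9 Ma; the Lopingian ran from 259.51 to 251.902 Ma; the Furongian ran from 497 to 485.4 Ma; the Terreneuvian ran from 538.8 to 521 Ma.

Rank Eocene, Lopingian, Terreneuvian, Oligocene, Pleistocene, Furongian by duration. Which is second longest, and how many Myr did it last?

Terreneuvian, 17.8 million years

Durations: Eocene 22.1; Lopingian 7.608; Terreneuvian 17.8; Oligocene 10.87; Pleistocene 2.5683; Furongian 11.6 Myr.
Sorted longest-first: Eocene (22.1), Terreneuvian (17.8), Furongian (11.6), Oligocene (10.87), Lopingian (7.608), Pleistocene (2.5683).
The second longest is Terreneuvian at 17.8 Myr.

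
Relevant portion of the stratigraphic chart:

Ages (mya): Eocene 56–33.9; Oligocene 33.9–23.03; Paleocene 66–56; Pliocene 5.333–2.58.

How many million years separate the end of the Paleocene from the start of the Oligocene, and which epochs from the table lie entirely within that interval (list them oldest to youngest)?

22.1 million years; Eocene

End of Paleocene = 56 Ma; start of Oligocene = 33.9 Ma.
Gap = 56 − 33.9 = 22.1 Myr.
Epochs wholly inside 56–33.9 Ma: Eocene (56–33.9).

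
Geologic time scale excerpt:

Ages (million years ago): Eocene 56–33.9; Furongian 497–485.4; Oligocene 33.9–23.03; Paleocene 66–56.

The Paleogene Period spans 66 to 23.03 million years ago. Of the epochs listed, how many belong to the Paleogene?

Epochs inside 66–23.03 Ma: Paleocene, Eocene, Oligocene — 3 in total.

3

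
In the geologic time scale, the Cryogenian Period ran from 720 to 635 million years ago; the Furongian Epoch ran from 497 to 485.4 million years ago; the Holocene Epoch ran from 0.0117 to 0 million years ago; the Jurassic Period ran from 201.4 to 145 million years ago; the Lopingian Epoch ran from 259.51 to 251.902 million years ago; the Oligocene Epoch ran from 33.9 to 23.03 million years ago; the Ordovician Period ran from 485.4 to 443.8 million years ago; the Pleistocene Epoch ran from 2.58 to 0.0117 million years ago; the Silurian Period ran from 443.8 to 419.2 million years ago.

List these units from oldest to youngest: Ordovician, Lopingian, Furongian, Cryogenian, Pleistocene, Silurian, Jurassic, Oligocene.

Read off each span (Ma): Ordovician 485.4–443.8; Lopingian 259.51–251.902; Furongian 497–485.4; Cryogenian 720–635; Pleistocene 2.58–0.0117; Silurian 443.8–419.2; Jurassic 201.4–145; Oligocene 33.9–23.03.
Larger Ma is older, so oldest→youngest is Cryogenian, Furongian, Ordovician, Silurian, Lopingian, Jurassic, Oligocene, Pleistocene.

Cryogenian, then Furongian, then Ordovician, then Silurian, then Lopingian, then Jurassic, then Oligocene, then Pleistocene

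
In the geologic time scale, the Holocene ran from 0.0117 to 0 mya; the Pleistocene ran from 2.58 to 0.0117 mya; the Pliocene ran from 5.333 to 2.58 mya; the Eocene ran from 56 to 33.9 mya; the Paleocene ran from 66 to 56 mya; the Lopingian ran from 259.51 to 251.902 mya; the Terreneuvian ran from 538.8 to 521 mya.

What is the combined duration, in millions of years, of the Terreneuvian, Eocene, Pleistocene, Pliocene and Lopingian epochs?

Duration is start − end for each: (538.8 − 521) + (56 − 33.9) + (2.58 − 0.0117) + (5.333 − 2.58) + (259.51 − 251.902).
That is 17.8 + 22.1 + 2.5683 + 2.753 + 7.608, which totals 52.8293 million years.

52.8293 million years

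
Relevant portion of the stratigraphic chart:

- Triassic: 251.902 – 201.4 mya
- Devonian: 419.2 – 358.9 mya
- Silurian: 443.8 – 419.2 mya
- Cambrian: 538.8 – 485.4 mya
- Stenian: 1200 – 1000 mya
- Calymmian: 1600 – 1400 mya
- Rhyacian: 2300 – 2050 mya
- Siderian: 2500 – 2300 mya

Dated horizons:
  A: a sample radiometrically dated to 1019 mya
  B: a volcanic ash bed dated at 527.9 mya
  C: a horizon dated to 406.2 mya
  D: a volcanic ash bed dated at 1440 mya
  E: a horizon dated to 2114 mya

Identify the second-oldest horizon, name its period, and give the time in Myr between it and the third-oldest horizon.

D, in the Calymmian; 421 million years to A

Larger Ma means older, so oldest first: E 2114 > D 1440 > A 1019 > B 527.9 > C 406.2.
Counting 2 along gives D (1440 Ma); the excerpt puts that inside the Calymmian, 1600–1400 Ma.
Next in line is A (1019 Ma), and 1440 − 1019 = 421 Myr.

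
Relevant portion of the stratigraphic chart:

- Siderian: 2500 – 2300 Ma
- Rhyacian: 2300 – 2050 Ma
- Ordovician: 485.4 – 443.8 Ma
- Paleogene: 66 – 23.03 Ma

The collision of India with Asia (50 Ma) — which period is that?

50 Ma lies between 66 and 23.03 Ma, so it falls in the Paleogene.

Paleogene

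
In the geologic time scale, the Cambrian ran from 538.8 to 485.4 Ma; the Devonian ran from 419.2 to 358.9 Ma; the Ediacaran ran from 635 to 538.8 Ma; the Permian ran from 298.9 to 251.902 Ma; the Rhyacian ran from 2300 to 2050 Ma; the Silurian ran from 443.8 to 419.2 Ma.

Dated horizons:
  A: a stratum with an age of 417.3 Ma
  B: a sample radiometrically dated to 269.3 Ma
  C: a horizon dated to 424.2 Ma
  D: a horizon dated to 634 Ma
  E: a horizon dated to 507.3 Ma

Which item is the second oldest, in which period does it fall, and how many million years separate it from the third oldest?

Larger Ma means older, so oldest first: D 634 > E 507.3 > C 424.2 > A 417.3 > B 269.3.
Counting 2 along gives E (507.3 Ma); the excerpt puts that inside the Cambrian, 538.8–485.4 Ma.
Next in line is C (424.2 Ma), and 507.3 − 424.2 = 83.1 Myr.

E, in the Cambrian; 83.1 million years to C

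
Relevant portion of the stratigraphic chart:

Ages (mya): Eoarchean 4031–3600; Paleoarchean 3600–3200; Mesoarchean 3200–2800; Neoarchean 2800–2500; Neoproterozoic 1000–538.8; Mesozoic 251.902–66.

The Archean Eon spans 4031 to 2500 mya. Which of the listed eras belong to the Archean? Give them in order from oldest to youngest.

Eoarchean, Paleoarchean, Mesoarchean, Neoarchean

Eras with both bounds inside 4031–2500 Ma: Eoarchean (4031–3600), Paleoarchean (3600–3200), Mesoarchean (3200–2800), Neoarchean (2800–2500).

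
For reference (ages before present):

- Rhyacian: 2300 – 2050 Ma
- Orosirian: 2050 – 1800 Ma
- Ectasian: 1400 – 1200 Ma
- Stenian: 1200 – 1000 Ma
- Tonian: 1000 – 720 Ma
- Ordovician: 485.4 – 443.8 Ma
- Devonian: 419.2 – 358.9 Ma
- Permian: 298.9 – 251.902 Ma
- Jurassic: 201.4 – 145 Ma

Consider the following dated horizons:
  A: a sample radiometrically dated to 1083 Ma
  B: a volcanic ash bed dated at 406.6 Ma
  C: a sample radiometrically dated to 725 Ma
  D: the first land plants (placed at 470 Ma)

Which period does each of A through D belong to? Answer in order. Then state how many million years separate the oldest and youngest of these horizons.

Match each age against the start–end ranges in the excerpt: A = 1083 Ma → Stenian (1200–1000); B = 406.6 Ma → Devonian (419.2–358.9); C = 725 Ma → Tonian (1000–720); D = 470 Ma → Ordovician (485.4–443.8).
The largest age is 1083 Ma and the smallest is 406.6 Ma; their difference is 676.4 Myr.

A — Stenian; B — Devonian; C — Tonian; D — Ordovician; span 676.4 million years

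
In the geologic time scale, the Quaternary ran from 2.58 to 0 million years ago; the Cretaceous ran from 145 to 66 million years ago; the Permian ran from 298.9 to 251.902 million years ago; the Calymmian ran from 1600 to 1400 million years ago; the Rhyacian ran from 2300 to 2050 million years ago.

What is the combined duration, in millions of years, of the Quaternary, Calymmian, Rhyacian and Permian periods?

Duration is start − end for each: (2.58 − 0) + (1600 − 1400) + (2300 − 2050) + (298.9 − 251.902).
That is 2.58 + 200 + 250 + 46.998, which totals 499.578 million years.

499.578 million years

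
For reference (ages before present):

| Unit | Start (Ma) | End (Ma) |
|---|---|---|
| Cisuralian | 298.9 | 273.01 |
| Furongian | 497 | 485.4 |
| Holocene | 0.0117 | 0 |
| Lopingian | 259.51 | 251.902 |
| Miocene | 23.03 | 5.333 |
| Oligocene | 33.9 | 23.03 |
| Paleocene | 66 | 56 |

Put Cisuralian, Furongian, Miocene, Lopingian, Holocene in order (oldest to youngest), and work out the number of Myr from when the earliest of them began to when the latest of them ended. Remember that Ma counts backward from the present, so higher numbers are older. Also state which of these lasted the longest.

Furongian → Cisuralian → Lopingian → Miocene → Holocene; total span 497 Myr; longest is Cisuralian

Start ages (Ma): Furongian 497, Cisuralian 298.9, Lopingian 259.51, Miocene 23.03, Holocene 0.0117.
Ordered oldest to youngest: Furongian, Cisuralian, Lopingian, Miocene, Holocene.
Span = 497 − 0 = 497 Myr.
Durations: Holocene 0.0117, Lopingian 7.608, Furongian 11.6, Miocene 17.697, Cisuralian 25.89 → longest is Cisuralian (25.89 Myr).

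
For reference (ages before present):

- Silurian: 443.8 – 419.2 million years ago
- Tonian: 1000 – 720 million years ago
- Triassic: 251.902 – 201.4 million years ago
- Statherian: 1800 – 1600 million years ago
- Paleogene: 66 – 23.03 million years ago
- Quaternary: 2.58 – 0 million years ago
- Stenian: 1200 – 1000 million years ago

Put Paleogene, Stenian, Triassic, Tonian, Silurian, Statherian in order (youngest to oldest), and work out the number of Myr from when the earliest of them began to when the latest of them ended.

Paleogene → Triassic → Silurian → Tonian → Stenian → Statherian; total span 1776.97 Myr

Start ages (Ma): Statherian 1800, Stenian 1200, Tonian 1000, Silurian 443.8, Triassic 251.902, Paleogene 66.
Ordered youngest to oldest: Paleogene, Triassic, Silurian, Tonian, Stenian, Statherian.
Span = 1800 − 23.03 = 1776.97 Myr.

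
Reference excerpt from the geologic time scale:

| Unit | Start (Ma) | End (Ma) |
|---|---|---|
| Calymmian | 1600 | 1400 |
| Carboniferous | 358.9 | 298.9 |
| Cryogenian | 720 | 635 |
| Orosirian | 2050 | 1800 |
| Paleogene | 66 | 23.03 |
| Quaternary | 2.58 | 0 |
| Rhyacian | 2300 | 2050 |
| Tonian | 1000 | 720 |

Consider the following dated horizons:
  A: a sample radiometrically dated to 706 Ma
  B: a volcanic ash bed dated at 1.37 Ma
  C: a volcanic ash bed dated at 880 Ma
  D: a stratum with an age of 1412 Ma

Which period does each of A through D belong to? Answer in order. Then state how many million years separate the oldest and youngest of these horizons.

A: 706 Ma lies in 720–635 Ma, so Cryogenian.
B: 1.37 Ma lies in 2.58–0 Ma, so Quaternary.
C: 880 Ma lies in 1000–720 Ma, so Tonian.
D: 1412 Ma lies in 1600–1400 Ma, so Calymmian.
Oldest = 1412 Ma, youngest = 1.37 Ma → span 1410.63 Myr.

A — Cryogenian; B — Quaternary; C — Tonian; D — Calymmian; span 1410.63 million years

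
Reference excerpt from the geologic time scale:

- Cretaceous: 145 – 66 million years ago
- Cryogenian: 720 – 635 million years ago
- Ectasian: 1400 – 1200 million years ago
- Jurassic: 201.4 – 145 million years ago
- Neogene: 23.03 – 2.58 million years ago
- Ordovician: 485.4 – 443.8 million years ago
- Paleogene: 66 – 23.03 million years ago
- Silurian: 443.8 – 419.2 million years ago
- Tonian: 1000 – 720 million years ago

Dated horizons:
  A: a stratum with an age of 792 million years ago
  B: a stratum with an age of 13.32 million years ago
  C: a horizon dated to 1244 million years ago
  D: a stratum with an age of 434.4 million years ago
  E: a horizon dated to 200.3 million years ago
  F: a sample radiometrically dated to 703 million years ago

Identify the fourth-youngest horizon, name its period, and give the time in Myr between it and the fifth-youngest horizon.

F, in the Cryogenian; 89 million years to A

Smaller Ma means younger, so youngest first: B 13.32 < E 200.3 < D 434.4 < F 703 < A 792 < C 1244.
Counting 4 along gives F (703 Ma); the excerpt puts that inside the Cryogenian, 720–635 Ma.
Next in line is A (792 Ma), and 792 − 703 = 89 Myr.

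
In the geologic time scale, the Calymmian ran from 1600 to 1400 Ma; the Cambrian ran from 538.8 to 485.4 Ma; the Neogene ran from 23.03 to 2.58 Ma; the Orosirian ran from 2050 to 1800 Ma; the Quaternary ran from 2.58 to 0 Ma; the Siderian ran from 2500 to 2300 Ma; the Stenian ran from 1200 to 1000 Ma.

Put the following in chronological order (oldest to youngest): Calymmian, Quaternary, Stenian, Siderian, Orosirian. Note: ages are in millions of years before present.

Read off each span (Ma): Calymmian 1600–1400; Quaternary 2.58–0; Stenian 1200–1000; Siderian 2500–2300; Orosirian 2050–1800.
Larger Ma is older, so oldest→youngest is Siderian, Orosirian, Calymmian, Stenian, Quaternary.

Siderian, then Orosirian, then Calymmian, then Stenian, then Quaternary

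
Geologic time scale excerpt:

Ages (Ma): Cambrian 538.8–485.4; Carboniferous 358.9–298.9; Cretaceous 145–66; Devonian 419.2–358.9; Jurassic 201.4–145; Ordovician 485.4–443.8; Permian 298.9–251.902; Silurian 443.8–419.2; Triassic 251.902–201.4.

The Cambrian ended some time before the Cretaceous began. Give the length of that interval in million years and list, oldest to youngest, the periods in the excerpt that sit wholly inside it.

340.4 million years; Ordovician, Silurian, Devonian, Carboniferous, Permian, Triassic, Jurassic

End of Cambrian = 485.4 Ma; start of Cretaceous = 145 Ma.
Gap = 485.4 − 145 = 340.4 Myr.
Periods wholly inside 485.4–145 Ma: Ordovician (485.4–443.8), Silurian (443.8–419.2), Devonian (419.2–358.9), Carboniferous (358.9–298.9), Permian (298.9–251.902), Triassic (251.902–201.4), Jurassic (201.4–145).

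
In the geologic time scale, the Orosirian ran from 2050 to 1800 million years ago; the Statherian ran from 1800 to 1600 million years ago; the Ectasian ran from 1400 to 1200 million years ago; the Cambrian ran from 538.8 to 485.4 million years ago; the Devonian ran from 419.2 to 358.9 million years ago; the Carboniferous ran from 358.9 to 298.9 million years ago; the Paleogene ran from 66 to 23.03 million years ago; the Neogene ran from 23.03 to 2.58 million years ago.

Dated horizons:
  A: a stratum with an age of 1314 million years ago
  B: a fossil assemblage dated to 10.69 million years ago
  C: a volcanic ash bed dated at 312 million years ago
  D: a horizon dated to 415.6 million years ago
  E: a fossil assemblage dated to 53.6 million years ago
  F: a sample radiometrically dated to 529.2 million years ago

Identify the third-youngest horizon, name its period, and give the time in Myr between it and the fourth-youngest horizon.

Sorted youngest-first by Ma: B (10.69), E (53.6), C (312), D (415.6), F (529.2), A (1314).
The third youngest is C at 312 Ma, which lies in 358.9–298.9 Ma: the Carboniferous.
The fourth youngest is D at 415.6 Ma; separation = |312 − 415.6| = 103.6 Myr.

C, in the Carboniferous; 103.6 million years to D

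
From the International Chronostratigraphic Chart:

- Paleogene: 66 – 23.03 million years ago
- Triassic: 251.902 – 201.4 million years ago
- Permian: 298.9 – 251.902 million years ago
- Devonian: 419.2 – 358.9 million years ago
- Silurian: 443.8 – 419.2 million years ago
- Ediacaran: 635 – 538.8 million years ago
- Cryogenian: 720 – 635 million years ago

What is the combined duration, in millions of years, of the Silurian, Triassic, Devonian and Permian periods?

182.4 million years

Duration is start − end for each: (443.8 − 419.2) + (251.902 − 201.4) + (419.2 − 358.9) + (298.9 − 251.902).
That is 24.6 + 50.502 + 60.3 + 46.998, which totals 182.4 million years.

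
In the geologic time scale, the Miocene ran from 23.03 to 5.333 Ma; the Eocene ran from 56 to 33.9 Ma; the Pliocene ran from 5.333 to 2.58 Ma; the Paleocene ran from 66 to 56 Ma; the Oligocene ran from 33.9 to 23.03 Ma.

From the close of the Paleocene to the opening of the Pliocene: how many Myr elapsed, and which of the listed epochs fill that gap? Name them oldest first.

50.667 million years; Eocene, Oligocene, Miocene

End of Paleocene = 56 Ma; start of Pliocene = 5.333 Ma.
Gap = 56 − 5.333 = 50.667 Myr.
Epochs wholly inside 56–5.333 Ma: Eocene (56–33.9), Oligocene (33.9–23.03), Miocene (23.03–5.333).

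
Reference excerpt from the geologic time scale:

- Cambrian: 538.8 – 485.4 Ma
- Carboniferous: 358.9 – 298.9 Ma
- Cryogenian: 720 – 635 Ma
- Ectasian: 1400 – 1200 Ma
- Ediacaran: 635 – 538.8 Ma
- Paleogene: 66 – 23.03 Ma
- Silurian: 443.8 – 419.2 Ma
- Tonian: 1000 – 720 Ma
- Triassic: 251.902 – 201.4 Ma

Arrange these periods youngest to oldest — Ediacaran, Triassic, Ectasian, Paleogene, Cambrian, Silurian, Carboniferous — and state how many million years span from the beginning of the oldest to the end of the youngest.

Paleogene, Triassic, Carboniferous, Silurian, Cambrian, Ediacaran, Ectasian; total span 1376.97 Myr

From the excerpt: Ediacaran 635–538.8; Triassic 251.902–201.4; Ectasian 1400–1200; Paleogene 66–23.03; Cambrian 538.8–485.4; Silurian 443.8–419.2; Carboniferous 358.9–298.9 (Ma).
Larger Ma is earlier, so the oldest is Ectasian and the youngest is Paleogene; youngest to oldest: Paleogene, Triassic, Carboniferous, Silurian, Cambrian, Ediacaran, Ectasian.
Oldest start 1400 minus youngest end 23.03 gives 1376.97 Myr overall.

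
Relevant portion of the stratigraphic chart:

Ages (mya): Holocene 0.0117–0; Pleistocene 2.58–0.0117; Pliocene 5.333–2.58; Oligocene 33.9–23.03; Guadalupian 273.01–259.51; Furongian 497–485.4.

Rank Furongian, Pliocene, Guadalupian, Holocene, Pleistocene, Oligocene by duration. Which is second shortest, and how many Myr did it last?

Pleistocene, 2.5683 million years

Start − end for each: Furongian 497 − 485.4 = 11.6; Pliocene 5.333 − 2.58 = 2.753; Guadalupian 273.01 − 259.51 = 13.5; Holocene 0.0117 − 0 = 0.0117; Pleistocene 2.58 − 0.0117 = 2.5683; Oligocene 33.9 − 23.03 = 10.87.
Ranking these from shortest: Holocene < Pleistocene < Pliocene < Oligocene < Furongian < Guadalupian.
Position 2 in that ranking is Pleistocene, which lasted 2.5683 Myr.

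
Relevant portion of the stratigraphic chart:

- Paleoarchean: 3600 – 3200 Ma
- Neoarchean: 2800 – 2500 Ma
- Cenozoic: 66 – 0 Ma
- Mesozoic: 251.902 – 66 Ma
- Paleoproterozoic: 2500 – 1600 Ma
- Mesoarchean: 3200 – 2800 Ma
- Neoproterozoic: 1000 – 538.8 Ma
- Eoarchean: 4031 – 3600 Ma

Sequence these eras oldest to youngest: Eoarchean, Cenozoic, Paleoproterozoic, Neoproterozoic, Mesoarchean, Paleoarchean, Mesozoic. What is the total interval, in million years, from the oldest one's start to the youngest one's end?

Start ages (Ma): Eoarchean 4031, Paleoarchean 3600, Mesoarchean 3200, Paleoproterozoic 2500, Neoproterozoic 1000, Mesozoic 251.902, Cenozoic 66.
Ordered oldest to youngest: Eoarchean, Paleoarchean, Mesoarchean, Paleoproterozoic, Neoproterozoic, Mesozoic, Cenozoic.
Span = 4031 − 0 = 4031 Myr.

Eoarchean, Paleoarchean, Mesoarchean, Paleoproterozoic, Neoproterozoic, Mesozoic, Cenozoic; total span 4031 Myr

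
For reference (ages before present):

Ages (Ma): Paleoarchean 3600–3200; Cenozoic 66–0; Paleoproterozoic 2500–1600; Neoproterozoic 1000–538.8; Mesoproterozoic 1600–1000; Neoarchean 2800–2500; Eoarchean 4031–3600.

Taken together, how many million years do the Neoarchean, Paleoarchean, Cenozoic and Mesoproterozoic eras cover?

Duration is start − end for each: (2800 − 2500) + (3600 − 3200) + (66 − 0) + (1600 − 1000).
That is 300 + 400 + 66 + 600, which totals 1366 million years.

1366 million years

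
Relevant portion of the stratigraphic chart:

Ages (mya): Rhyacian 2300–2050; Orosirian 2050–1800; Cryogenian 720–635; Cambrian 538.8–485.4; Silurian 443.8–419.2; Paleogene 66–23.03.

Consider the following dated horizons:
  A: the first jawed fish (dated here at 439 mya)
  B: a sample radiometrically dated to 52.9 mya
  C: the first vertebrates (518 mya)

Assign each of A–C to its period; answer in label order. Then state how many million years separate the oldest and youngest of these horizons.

Match each age against the start–end ranges in the excerpt: A = 439 Ma → Silurian (443.8–419.2); B = 52.9 Ma → Paleogene (66–23.03); C = 518 Ma → Cambrian (538.8–485.4).
The largest age is 518 Ma and the smallest is 52.9 Ma; their difference is 465.1 Myr.

A — Silurian; B — Paleogene; C — Cambrian; span 465.1 million years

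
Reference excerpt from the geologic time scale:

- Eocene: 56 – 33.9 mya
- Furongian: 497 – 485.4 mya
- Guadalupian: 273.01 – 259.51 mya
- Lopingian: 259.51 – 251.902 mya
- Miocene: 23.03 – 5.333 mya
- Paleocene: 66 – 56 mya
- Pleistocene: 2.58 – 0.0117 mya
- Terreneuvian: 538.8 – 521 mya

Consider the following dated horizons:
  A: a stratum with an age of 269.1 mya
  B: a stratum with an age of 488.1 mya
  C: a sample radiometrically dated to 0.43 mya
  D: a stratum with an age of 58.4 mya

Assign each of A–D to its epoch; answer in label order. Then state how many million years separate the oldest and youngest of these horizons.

Match each age against the start–end ranges in the excerpt: A = 269.1 Ma → Guadalupian (273.01–259.51); B = 488.1 Ma → Furongian (497–485.4); C = 0.43 Ma → Pleistocene (2.58–0.0117); D = 58.4 Ma → Paleocene (66–56).
The largest age is 488.1 Ma and the smallest is 0.43 Ma; their difference is 487.67 Myr.

A — Guadalupian; B — Furongian; C — Pleistocene; D — Paleocene; span 487.67 million years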